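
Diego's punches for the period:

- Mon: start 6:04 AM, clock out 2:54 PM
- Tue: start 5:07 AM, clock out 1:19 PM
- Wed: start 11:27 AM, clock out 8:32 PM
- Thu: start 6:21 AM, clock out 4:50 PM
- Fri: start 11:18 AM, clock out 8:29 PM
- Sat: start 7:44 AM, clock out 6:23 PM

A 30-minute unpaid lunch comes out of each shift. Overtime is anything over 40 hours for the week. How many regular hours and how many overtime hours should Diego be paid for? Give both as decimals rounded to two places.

Regular 40.00 hours, overtime 13.43 hours

Mon: 6:04 AM–2:54 PM = 8 h 50 min; less 30 min break → 8 h 20 min
Tue: 5:07 AM–1:19 PM = 8 h 12 min; less 30 min break → 7 h 42 min
Wed: 11:27 AM–8:32 PM = 9 h 5 min; less 30 min break → 8 h 35 min
Thu: 6:21 AM–4:50 PM = 10 h 29 min; less 30 min break → 9 h 59 min
Fri: 11:18 AM–8:29 PM = 9 h 11 min; less 30 min break → 8 h 41 min
Sat: 7:44 AM–6:23 PM = 10 h 39 min; less 30 min break → 10 h 9 min
Total worked: 53 h 26 min = 53.43 h.
Threshold 40 h → overtime 13 h 26 min, regular 40 h 0 min.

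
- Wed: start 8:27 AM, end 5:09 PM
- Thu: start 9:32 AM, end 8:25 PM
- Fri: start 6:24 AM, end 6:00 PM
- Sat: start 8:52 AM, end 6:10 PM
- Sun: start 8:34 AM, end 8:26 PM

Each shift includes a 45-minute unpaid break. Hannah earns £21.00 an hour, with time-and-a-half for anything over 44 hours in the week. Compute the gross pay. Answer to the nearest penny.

£1068.90

Wed: 8:27 AM–5:09 PM = 8 h 42 min; less 45 min break → 7 h 57 min
Thu: 9:32 AM–8:25 PM = 10 h 53 min; less 45 min break → 10 h 8 min
Fri: 6:24 AM–6:00 PM = 11 h 36 min; less 45 min break → 10 h 51 min
Sat: 8:52 AM–6:10 PM = 9 h 18 min; less 45 min break → 8 h 33 min
Sun: 8:34 AM–8:26 PM = 11 h 52 min; less 45 min break → 11 h 7 min
Total worked: 48 h 36 min = 2916 min.
Regular 44 h 0 min = 2640 min at £21.00/h; overtime 4 h 36 min = 276 min at £31.50/h.
Pay = (2640 × £21.00 + 276 × £31.50) ÷ 60 = £1068.90.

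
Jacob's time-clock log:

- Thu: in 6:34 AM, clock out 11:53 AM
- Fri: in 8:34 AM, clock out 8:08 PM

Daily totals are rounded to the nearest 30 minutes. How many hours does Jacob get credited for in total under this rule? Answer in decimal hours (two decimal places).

Thu: 6:34 AM–11:53 AM = 5 h 19 min → rounds to 5 h 30 min
Fri: 8:34 AM–8:08 PM = 11 h 34 min → rounds to 11 h 30 min
Total credited: 17 h 0 min.

17.00 hours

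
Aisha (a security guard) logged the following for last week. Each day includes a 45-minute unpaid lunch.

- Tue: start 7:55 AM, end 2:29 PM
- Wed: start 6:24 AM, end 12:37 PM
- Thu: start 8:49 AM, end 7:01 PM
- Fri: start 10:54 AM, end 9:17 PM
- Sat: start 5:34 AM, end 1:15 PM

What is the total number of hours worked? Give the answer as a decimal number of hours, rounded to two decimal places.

Tue: 7:55 AM–2:29 PM = 6 h 34 min; less 45 min break → 5 h 49 min
Wed: 6:24 AM–12:37 PM = 6 h 13 min; less 45 min break → 5 h 28 min
Thu: 8:49 AM–7:01 PM = 10 h 12 min; less 45 min break → 9 h 27 min
Fri: 10:54 AM–9:17 PM = 10 h 23 min; less 45 min break → 9 h 38 min
Sat: 5:34 AM–1:15 PM = 7 h 41 min; less 45 min break → 6 h 56 min
Total: 5 h 49 min + 5 h 28 min + 9 h 27 min + 9 h 38 min + 6 h 56 min = 37 h 18 min.

37.30 hours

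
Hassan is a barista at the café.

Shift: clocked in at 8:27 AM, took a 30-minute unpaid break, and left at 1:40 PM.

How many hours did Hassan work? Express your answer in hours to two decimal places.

Shift: 8:27 AM–1:40 PM = 5 h 13 min; less 30 min break → 4 h 43 min

4.72 hours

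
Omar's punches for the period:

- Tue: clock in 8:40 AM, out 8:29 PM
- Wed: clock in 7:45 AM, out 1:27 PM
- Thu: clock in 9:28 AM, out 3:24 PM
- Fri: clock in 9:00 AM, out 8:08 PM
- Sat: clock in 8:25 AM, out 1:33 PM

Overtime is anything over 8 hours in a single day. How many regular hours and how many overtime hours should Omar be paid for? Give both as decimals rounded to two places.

Tue: 8:40 AM–8:29 PM = 11 h 49 min
Wed: 7:45 AM–1:27 PM = 5 h 42 min
Thu: 9:28 AM–3:24 PM = 5 h 56 min
Fri: 9:00 AM–8:08 PM = 11 h 8 min
Sat: 8:25 AM–1:33 PM = 5 h 8 min
Tue reg 8 h 0 min / OT 3 h 49 min; Wed reg 5 h 42 min / OT 0 h 0 min; Thu reg 5 h 56 min / OT 0 h 0 min; Fri reg 8 h 0 min / OT 3 h 8 min; Sat reg 5 h 8 min / OT 0 h 0 min.
Totals: regular 32 h 46 min, overtime 6 h 57 min.

Regular 32.77 hours, overtime 6.95 hours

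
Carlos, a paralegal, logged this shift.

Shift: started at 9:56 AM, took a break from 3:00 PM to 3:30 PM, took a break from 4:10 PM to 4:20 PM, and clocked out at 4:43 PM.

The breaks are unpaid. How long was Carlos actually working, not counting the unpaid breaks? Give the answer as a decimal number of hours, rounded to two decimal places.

Shift: 9:56 AM–4:43 PM = 6 h 47 min; less 40 min break → 6 h 7 min

6.12 hours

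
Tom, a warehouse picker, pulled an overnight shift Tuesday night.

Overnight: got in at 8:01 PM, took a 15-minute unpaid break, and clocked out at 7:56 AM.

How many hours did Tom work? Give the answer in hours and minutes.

Overnight: 8:01 PM → midnight = 3 h 59 min; midnight → 7:56 AM = 7 h 56 min; span 11 h 55 min; less 15 min break → 11 h 40 min

11 h 40 min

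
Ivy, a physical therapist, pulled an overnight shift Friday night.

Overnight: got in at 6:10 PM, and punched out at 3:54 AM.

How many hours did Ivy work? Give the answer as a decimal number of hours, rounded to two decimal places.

9.73 hours

Overnight: 6:10 PM → midnight = 5 h 50 min; midnight → 3:54 AM = 3 h 54 min; span 9 h 44 min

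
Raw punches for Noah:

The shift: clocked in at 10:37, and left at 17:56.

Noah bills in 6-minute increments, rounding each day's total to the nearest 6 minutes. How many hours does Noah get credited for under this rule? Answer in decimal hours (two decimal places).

The shift: 10:37–17:56 = 7 h 19 min → rounds to 7 h 18 min

7.30 hours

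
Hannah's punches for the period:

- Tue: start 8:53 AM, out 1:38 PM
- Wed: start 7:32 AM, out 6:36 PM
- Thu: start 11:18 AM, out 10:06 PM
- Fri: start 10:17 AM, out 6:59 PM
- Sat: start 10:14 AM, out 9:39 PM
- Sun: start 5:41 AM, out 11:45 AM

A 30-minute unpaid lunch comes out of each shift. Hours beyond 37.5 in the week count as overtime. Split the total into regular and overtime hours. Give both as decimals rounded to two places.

Regular 37.50 hours, overtime 12.30 hours

Tue: 8:53 AM–1:38 PM = 4 h 45 min; less 30 min break → 4 h 15 min
Wed: 7:32 AM–6:36 PM = 11 h 4 min; less 30 min break → 10 h 34 min
Thu: 11:18 AM–10:06 PM = 10 h 48 min; less 30 min break → 10 h 18 min
Fri: 10:17 AM–6:59 PM = 8 h 42 min; less 30 min break → 8 h 12 min
Sat: 10:14 AM–9:39 PM = 11 h 25 min; less 30 min break → 10 h 55 min
Sun: 5:41 AM–11:45 AM = 6 h 4 min; less 30 min break → 5 h 34 min
Total worked: 49 h 48 min = 49.80 h.
Threshold 37.5 h → overtime 12 h 18 min, regular 37 h 30 min.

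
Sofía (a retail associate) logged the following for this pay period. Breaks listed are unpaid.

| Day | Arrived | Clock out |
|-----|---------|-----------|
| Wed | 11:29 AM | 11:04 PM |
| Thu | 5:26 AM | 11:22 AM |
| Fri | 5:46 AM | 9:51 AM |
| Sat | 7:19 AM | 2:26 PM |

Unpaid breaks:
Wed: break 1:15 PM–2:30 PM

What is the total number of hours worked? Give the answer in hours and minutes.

Wed: 11:29 AM–11:04 PM = 11 h 35 min; less 75 min break → 10 h 20 min
Thu: 5:26 AM–11:22 AM = 5 h 56 min
Fri: 5:46 AM–9:51 AM = 4 h 5 min
Sat: 7:19 AM–2:26 PM = 7 h 7 min
Total: 10 h 20 min + 5 h 56 min + 4 h 5 min + 7 h 7 min = 27 h 28 min.

27 h 28 min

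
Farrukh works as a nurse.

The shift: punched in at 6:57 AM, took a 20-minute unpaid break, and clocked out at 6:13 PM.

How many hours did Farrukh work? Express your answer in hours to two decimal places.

10.93 hours

The shift: 6:57 AM–6:13 PM = 11 h 16 min; less 20 min break → 10 h 56 min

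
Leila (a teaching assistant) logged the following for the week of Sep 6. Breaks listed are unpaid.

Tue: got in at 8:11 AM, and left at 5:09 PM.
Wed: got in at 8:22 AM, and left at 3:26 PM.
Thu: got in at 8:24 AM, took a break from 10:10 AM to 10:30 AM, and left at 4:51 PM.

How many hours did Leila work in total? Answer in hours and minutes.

Tue: 8:11 AM–5:09 PM = 8 h 58 min
Wed: 8:22 AM–3:26 PM = 7 h 4 min
Thu: 8:24 AM–4:51 PM = 8 h 27 min; less 20 min break → 8 h 7 min
Total: 8 h 58 min + 7 h 4 min + 8 h 7 min = 24 h 9 min.

24 h 9 min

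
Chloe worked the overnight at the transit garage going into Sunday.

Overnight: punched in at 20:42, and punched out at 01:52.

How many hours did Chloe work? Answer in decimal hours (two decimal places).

5.17 hours

Overnight: 20:42 → midnight = 3 h 18 min; midnight → 01:52 = 1 h 52 min; span 5 h 10 min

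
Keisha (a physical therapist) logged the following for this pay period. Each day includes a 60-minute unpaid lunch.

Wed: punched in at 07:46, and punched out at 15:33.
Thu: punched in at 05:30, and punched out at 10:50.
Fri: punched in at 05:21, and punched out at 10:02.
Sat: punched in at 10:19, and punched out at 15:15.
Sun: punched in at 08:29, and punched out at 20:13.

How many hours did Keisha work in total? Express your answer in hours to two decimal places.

29.47 hours

Wed: 07:46–15:33 = 7 h 47 min; less 60 min break → 6 h 47 min
Thu: 05:30–10:50 = 5 h 20 min; less 60 min break → 4 h 20 min
Fri: 05:21–10:02 = 4 h 41 min; less 60 min break → 3 h 41 min
Sat: 10:19–15:15 = 4 h 56 min; less 60 min break → 3 h 56 min
Sun: 08:29–20:13 = 11 h 44 min; less 60 min break → 10 h 44 min
Total: 6 h 47 min + 4 h 20 min + 3 h 41 min + 3 h 56 min + 10 h 44 min = 29 h 28 min.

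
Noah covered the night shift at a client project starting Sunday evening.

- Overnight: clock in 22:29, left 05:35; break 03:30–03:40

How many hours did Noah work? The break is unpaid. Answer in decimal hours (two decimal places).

Overnight: 22:29 → midnight = 1 h 31 min; midnight → 05:35 = 5 h 35 min; span 7 h 6 min; less 10 min break → 6 h 56 min

6.93 hours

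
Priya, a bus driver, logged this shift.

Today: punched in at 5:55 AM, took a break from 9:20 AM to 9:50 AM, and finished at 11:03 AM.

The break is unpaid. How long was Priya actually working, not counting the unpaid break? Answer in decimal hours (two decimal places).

4.63 hours

Today: 5:55 AM–11:03 AM = 5 h 8 min; less 30 min break → 4 h 38 min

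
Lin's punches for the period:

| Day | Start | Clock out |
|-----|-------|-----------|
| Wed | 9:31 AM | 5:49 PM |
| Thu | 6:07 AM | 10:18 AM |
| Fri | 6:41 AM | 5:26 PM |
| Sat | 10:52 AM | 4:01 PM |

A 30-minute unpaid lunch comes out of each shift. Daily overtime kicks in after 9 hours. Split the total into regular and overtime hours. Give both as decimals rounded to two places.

Regular 25.13 hours, overtime 1.25 hours

Wed: 9:31 AM–5:49 PM = 8 h 18 min; less 30 min break → 7 h 48 min
Thu: 6:07 AM–10:18 AM = 4 h 11 min; less 30 min break → 3 h 41 min
Fri: 6:41 AM–5:26 PM = 10 h 45 min; less 30 min break → 10 h 15 min
Sat: 10:52 AM–4:01 PM = 5 h 9 min; less 30 min break → 4 h 39 min
Wed reg 7 h 48 min / OT 0 h 0 min; Thu reg 3 h 41 min / OT 0 h 0 min; Fri reg 9 h 0 min / OT 1 h 15 min; Sat reg 4 h 39 min / OT 0 h 0 min.
Totals: regular 25 h 8 min, overtime 1 h 15 min.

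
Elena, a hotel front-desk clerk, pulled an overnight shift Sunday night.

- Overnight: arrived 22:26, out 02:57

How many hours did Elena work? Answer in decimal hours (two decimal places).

Overnight: 22:26 → midnight = 1 h 34 min; midnight → 02:57 = 2 h 57 min; span 4 h 31 min

4.52 hours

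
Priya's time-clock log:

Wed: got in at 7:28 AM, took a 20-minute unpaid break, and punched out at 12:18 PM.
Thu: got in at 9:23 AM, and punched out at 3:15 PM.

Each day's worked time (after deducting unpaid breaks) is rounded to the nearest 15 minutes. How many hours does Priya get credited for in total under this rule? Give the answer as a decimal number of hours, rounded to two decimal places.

10.25 hours

Wed: 7:28 AM–12:18 PM = 4 h 50 min − 20 min = 4 h 30 min → rounds to 4 h 30 min
Thu: 9:23 AM–3:15 PM = 5 h 52 min → rounds to 5 h 45 min
Total credited: 10 h 15 min.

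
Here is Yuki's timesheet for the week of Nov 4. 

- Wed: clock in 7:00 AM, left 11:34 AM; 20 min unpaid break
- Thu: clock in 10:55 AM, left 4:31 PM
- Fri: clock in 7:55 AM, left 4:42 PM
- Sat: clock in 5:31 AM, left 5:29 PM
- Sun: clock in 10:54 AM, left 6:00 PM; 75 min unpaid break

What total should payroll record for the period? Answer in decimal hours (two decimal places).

Wed: 7:00 AM–11:34 AM = 4 h 34 min; less 20 min break → 4 h 14 min
Thu: 10:55 AM–4:31 PM = 5 h 36 min
Fri: 7:55 AM–4:42 PM = 8 h 47 min
Sat: 5:31 AM–5:29 PM = 11 h 58 min
Sun: 10:54 AM–6:00 PM = 7 h 6 min; less 75 min break → 5 h 51 min
Total: 4 h 14 min + 5 h 36 min + 8 h 47 min + 11 h 58 min + 5 h 51 min = 36 h 26 min.

36.43 hours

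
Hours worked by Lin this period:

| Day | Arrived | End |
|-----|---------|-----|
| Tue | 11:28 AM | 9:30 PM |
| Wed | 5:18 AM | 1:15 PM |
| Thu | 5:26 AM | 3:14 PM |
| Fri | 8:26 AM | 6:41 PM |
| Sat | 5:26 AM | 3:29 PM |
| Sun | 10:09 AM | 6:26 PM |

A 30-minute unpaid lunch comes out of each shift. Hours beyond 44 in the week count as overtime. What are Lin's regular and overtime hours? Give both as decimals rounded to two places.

Tue: 11:28 AM–9:30 PM = 10 h 2 min; less 30 min break → 9 h 32 min
Wed: 5:18 AM–1:15 PM = 7 h 57 min; less 30 min break → 7 h 27 min
Thu: 5:26 AM–3:14 PM = 9 h 48 min; less 30 min break → 9 h 18 min
Fri: 8:26 AM–6:41 PM = 10 h 15 min; less 30 min break → 9 h 45 min
Sat: 5:26 AM–3:29 PM = 10 h 3 min; less 30 min break → 9 h 33 min
Sun: 10:09 AM–6:26 PM = 8 h 17 min; less 30 min break → 7 h 47 min
Total worked: 53 h 22 min = 53.37 h.
Threshold 44 h → overtime 9 h 22 min, regular 44 h 0 min.

Regular 44.00 hours, overtime 9.37 hours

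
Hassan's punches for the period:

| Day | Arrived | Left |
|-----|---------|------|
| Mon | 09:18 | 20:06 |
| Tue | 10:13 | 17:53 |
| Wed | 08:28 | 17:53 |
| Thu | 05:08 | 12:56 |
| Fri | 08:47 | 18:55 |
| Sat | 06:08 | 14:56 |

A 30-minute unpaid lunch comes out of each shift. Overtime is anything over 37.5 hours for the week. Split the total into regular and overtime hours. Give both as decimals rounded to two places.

Mon: 09:18–20:06 = 10 h 48 min; less 30 min break → 10 h 18 min
Tue: 10:13–17:53 = 7 h 40 min; less 30 min break → 7 h 10 min
Wed: 08:28–17:53 = 9 h 25 min; less 30 min break → 8 h 55 min
Thu: 05:08–12:56 = 7 h 48 min; less 30 min break → 7 h 18 min
Fri: 08:47–18:55 = 10 h 8 min; less 30 min break → 9 h 38 min
Sat: 06:08–14:56 = 8 h 48 min; less 30 min break → 8 h 18 min
Total worked: 51 h 37 min = 51.62 h.
Threshold 37.5 h → overtime 14 h 7 min, regular 37 h 30 min.

Regular 37.50 hours, overtime 14.12 hours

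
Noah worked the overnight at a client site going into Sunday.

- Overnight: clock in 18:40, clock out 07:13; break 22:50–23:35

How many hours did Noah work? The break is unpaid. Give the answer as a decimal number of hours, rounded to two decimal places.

11.80 hours

Overnight: 18:40 → midnight = 5 h 20 min; midnight → 07:13 = 7 h 13 min; span 12 h 33 min; less 45 min break → 11 h 48 min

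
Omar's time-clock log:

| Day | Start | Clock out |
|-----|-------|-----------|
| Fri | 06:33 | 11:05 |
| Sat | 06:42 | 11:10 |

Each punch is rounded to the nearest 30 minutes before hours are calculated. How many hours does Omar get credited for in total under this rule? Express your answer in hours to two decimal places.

Fri: in 06:33→06:30, out 11:05→11:00; 4 h 30 min
Sat: in 06:42→06:30, out 11:10→11:00; 4 h 30 min
Total credited: 9 h 0 min.

9.00 hours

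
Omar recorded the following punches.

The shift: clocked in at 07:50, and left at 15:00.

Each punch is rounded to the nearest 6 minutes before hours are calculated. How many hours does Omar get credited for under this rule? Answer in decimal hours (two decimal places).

The shift: in 07:50→07:48, out 15:00→15:00; 7 h 12 min

7.20 hours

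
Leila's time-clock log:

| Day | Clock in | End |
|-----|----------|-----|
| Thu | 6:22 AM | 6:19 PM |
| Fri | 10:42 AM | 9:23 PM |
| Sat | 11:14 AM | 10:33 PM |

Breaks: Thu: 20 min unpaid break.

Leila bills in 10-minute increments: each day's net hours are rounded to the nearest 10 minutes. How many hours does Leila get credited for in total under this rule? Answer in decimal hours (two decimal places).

33.67 hours

Thu: 6:22 AM–6:19 PM = 11 h 57 min − 20 min = 11 h 37 min → rounds to 11 h 40 min
Fri: 10:42 AM–9:23 PM = 10 h 41 min → rounds to 10 h 40 min
Sat: 11:14 AM–10:33 PM = 11 h 19 min → rounds to 11 h 20 min
Total credited: 33 h 40 min.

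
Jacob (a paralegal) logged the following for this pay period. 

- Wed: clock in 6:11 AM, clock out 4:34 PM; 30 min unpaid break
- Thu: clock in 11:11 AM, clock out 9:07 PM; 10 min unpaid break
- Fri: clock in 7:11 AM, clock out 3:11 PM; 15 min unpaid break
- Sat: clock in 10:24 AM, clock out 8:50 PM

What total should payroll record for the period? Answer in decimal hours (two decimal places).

37.83 hours

Wed: 6:11 AM–4:34 PM = 10 h 23 min; less 30 min break → 9 h 53 min
Thu: 11:11 AM–9:07 PM = 9 h 56 min; less 10 min break → 9 h 46 min
Fri: 7:11 AM–3:11 PM = 8 h 0 min; less 15 min break → 7 h 45 min
Sat: 10:24 AM–8:50 PM = 10 h 26 min
Total: 9 h 53 min + 9 h 46 min + 7 h 45 min + 10 h 26 min = 37 h 50 min.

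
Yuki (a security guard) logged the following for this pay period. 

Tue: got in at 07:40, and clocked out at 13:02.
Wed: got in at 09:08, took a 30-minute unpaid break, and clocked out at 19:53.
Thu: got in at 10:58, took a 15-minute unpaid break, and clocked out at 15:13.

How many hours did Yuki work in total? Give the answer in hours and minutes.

Tue: 07:40–13:02 = 5 h 22 min
Wed: 09:08–19:53 = 10 h 45 min; less 30 min break → 10 h 15 min
Thu: 10:58–15:13 = 4 h 15 min; less 15 min break → 4 h 0 min
Total: 5 h 22 min + 10 h 15 min + 4 h 0 min = 19 h 37 min.

19 h 37 min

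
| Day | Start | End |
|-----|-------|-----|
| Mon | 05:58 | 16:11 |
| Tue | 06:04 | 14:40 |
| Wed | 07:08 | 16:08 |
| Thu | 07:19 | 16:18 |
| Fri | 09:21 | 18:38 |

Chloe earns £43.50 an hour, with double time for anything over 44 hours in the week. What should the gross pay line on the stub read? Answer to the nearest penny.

Mon: 05:58–16:11 = 10 h 13 min
Tue: 06:04–14:40 = 8 h 36 min
Wed: 07:08–16:08 = 9 h 0 min
Thu: 07:19–16:18 = 8 h 59 min
Fri: 09:21–18:38 = 9 h 17 min
Total worked: 46 h 5 min = 2765 min.
Regular 44 h 0 min = 2640 min at £43.50/h; overtime 2 h 5 min = 125 min at £87.00/h.
Pay = (2640 × £43.50 + 125 × £87.00) ÷ 60 = £2095.25.

£2095.25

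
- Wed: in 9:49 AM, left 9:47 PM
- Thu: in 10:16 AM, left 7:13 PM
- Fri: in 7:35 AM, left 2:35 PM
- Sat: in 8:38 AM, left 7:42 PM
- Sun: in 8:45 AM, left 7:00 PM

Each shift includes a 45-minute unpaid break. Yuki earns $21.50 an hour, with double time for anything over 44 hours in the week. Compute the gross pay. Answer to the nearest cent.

$1009.78

Wed: 9:49 AM–9:47 PM = 11 h 58 min; less 45 min break → 11 h 13 min
Thu: 10:16 AM–7:13 PM = 8 h 57 min; less 45 min break → 8 h 12 min
Fri: 7:35 AM–2:35 PM = 7 h 0 min; less 45 min break → 6 h 15 min
Sat: 8:38 AM–7:42 PM = 11 h 4 min; less 45 min break → 10 h 19 min
Sun: 8:45 AM–7:00 PM = 10 h 15 min; less 45 min break → 9 h 30 min
Total worked: 45 h 29 min = 2729 min.
Regular 44 h 0 min = 2640 min at $21.50/h; overtime 1 h 29 min = 89 min at $43.00/h.
Pay = (2640 × $21.50 + 89 × $43.00) ÷ 60 = $1009.78.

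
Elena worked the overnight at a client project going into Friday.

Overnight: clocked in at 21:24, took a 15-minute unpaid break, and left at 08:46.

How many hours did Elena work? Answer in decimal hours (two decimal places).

Overnight: 21:24 → midnight = 2 h 36 min; midnight → 08:46 = 8 h 46 min; span 11 h 22 min; less 15 min break → 11 h 7 min

11.12 hours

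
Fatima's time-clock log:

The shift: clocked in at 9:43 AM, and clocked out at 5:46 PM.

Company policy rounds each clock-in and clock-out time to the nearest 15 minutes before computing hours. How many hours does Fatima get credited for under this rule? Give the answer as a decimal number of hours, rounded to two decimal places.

8.00 hours

The shift: in 9:43 AM→9:45 AM, out 5:46 PM→5:45 PM; 8 h 0 min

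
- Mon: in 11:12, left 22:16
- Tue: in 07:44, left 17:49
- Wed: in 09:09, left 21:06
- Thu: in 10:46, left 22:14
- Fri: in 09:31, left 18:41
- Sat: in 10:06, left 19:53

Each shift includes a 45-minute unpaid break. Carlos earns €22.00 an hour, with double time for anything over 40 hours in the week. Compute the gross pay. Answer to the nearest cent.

Mon: 11:12–22:16 = 11 h 4 min; less 45 min break → 10 h 19 min
Tue: 07:44–17:49 = 10 h 5 min; less 45 min break → 9 h 20 min
Wed: 09:09–21:06 = 11 h 57 min; less 45 min break → 11 h 12 min
Thu: 10:46–22:14 = 11 h 28 min; less 45 min break → 10 h 43 min
Fri: 09:31–18:41 = 9 h 10 min; less 45 min break → 8 h 25 min
Sat: 10:06–19:53 = 9 h 47 min; less 45 min break → 9 h 2 min
Total worked: 59 h 1 min = 3541 min.
Regular 40 h 0 min = 2400 min at €22.00/h; overtime 19 h 1 min = 1141 min at €44.00/h.
Pay = (2400 × €22.00 + 1141 × €44.00) ÷ 60 = €1716.73.

€1716.73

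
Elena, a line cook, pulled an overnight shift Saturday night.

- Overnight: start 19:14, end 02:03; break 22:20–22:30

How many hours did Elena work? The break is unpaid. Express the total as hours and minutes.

Overnight: 19:14 → midnight = 4 h 46 min; midnight → 02:03 = 2 h 3 min; span 6 h 49 min; less 10 min break → 6 h 39 min

6 h 39 min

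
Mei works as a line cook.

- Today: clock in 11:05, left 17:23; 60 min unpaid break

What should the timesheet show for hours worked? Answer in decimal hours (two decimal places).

5.30 hours

Today: 11:05–17:23 = 6 h 18 min; less 60 min break → 5 h 18 min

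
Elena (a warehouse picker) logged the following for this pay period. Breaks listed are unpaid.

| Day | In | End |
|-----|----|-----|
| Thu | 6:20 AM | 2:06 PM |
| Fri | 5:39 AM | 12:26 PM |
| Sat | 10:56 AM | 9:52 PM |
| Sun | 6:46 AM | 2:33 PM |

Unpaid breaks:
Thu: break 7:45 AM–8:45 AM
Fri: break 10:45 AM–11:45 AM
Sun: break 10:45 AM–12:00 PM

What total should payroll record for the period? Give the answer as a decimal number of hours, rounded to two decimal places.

30.02 hours

Thu: 6:20 AM–2:06 PM = 7 h 46 min; less 60 min break → 6 h 46 min
Fri: 5:39 AM–12:26 PM = 6 h 47 min; less 60 min break → 5 h 47 min
Sat: 10:56 AM–9:52 PM = 10 h 56 min
Sun: 6:46 AM–2:33 PM = 7 h 47 min; less 75 min break → 6 h 32 min
Total: 6 h 46 min + 5 h 47 min + 10 h 56 min + 6 h 32 min = 30 h 1 min.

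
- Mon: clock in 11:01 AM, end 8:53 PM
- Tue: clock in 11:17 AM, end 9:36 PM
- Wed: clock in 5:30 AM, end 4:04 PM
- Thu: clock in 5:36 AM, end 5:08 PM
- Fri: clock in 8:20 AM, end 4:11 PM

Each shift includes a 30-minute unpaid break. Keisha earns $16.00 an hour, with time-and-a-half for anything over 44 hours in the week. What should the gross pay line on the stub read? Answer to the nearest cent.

Mon: 11:01 AM–8:53 PM = 9 h 52 min; less 30 min break → 9 h 22 min
Tue: 11:17 AM–9:36 PM = 10 h 19 min; less 30 min break → 9 h 49 min
Wed: 5:30 AM–4:04 PM = 10 h 34 min; less 30 min break → 10 h 4 min
Thu: 5:36 AM–5:08 PM = 11 h 32 min; less 30 min break → 11 h 2 min
Fri: 8:20 AM–4:11 PM = 7 h 51 min; less 30 min break → 7 h 21 min
Total worked: 47 h 38 min = 2858 min.
Regular 44 h 0 min = 2640 min at $16.00/h; overtime 3 h 38 min = 218 min at $24.00/h.
Pay = (2640 × $16.00 + 218 × $24.00) ÷ 60 = $791.20.

$791.20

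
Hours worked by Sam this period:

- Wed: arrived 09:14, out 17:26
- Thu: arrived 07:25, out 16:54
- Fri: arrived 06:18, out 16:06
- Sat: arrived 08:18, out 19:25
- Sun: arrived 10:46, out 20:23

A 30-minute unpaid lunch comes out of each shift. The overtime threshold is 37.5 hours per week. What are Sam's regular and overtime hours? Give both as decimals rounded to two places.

Regular 37.50 hours, overtime 8.22 hours

Wed: 09:14–17:26 = 8 h 12 min; less 30 min break → 7 h 42 min
Thu: 07:25–16:54 = 9 h 29 min; less 30 min break → 8 h 59 min
Fri: 06:18–16:06 = 9 h 48 min; less 30 min break → 9 h 18 min
Sat: 08:18–19:25 = 11 h 7 min; less 30 min break → 10 h 37 min
Sun: 10:46–20:23 = 9 h 37 min; less 30 min break → 9 h 7 min
Total worked: 45 h 43 min = 45.72 h.
Threshold 37.5 h → overtime 8 h 13 min, regular 37 h 30 min.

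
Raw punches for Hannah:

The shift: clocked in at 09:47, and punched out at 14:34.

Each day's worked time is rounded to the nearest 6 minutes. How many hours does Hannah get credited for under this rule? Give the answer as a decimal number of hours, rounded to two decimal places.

The shift: 09:47–14:34 = 4 h 47 min → rounds to 4 h 48 min

4.80 hours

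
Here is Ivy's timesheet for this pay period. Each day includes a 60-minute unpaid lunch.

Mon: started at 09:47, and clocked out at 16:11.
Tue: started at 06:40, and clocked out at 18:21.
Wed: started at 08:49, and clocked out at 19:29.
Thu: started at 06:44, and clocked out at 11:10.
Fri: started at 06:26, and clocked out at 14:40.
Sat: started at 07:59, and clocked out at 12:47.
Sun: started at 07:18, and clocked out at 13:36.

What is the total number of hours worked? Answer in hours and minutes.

Mon: 09:47–16:11 = 6 h 24 min; less 60 min break → 5 h 24 min
Tue: 06:40–18:21 = 11 h 41 min; less 60 min break → 10 h 41 min
Wed: 08:49–19:29 = 10 h 40 min; less 60 min break → 9 h 40 min
Thu: 06:44–11:10 = 4 h 26 min; less 60 min break → 3 h 26 min
Fri: 06:26–14:40 = 8 h 14 min; less 60 min break → 7 h 14 min
Sat: 07:59–12:47 = 4 h 48 min; less 60 min break → 3 h 48 min
Sun: 07:18–13:36 = 6 h 18 min; less 60 min break → 5 h 18 min
Total: 5 h 24 min + 10 h 41 min + 9 h 40 min + 3 h 26 min + 7 h 14 min + 3 h 48 min + 5 h 18 min = 45 h 31 min.

45 h 31 min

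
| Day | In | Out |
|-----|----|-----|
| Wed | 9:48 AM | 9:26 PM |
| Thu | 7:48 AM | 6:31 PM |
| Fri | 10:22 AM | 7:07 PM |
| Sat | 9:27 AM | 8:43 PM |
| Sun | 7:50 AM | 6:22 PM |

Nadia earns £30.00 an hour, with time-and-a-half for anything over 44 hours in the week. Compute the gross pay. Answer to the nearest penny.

Wed: 9:48 AM–9:26 PM = 11 h 38 min
Thu: 7:48 AM–6:31 PM = 10 h 43 min
Fri: 10:22 AM–7:07 PM = 8 h 45 min
Sat: 9:27 AM–8:43 PM = 11 h 16 min
Sun: 7:50 AM–6:22 PM = 10 h 32 min
Total worked: 52 h 54 min = 3174 min.
Regular 44 h 0 min = 2640 min at £30.00/h; overtime 8 h 54 min = 534 min at £45.00/h.
Pay = (2640 × £30.00 + 534 × £45.00) ÷ 60 = £1720.50.

£1720.50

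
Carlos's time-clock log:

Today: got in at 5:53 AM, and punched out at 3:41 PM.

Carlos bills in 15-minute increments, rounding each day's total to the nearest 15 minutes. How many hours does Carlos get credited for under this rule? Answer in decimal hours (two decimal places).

Today: 5:53 AM–3:41 PM = 9 h 48 min → rounds to 9 h 45 min

9.75 hours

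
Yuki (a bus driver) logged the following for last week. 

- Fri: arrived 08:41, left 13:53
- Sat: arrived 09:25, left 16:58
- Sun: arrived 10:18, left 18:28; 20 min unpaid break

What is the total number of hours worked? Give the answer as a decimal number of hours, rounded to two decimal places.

20.58 hours

Fri: 08:41–13:53 = 5 h 12 min
Sat: 09:25–16:58 = 7 h 33 min
Sun: 10:18–18:28 = 8 h 10 min; less 20 min break → 7 h 50 min
Total: 5 h 12 min + 7 h 33 min + 7 h 50 min = 20 h 35 min.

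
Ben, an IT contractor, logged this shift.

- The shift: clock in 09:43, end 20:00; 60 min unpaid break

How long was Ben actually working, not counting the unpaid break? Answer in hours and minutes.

The shift: 09:43–20:00 = 10 h 17 min; less 60 min break → 9 h 17 min

9 h 17 min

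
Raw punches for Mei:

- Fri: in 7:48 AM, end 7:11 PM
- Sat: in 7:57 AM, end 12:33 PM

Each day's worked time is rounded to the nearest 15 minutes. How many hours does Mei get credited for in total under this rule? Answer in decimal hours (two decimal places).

16.00 hours

Fri: 7:48 AM–7:11 PM = 11 h 23 min → rounds to 11 h 30 min
Sat: 7:57 AM–12:33 PM = 4 h 36 min → rounds to 4 h 30 min
Total credited: 16 h 0 min.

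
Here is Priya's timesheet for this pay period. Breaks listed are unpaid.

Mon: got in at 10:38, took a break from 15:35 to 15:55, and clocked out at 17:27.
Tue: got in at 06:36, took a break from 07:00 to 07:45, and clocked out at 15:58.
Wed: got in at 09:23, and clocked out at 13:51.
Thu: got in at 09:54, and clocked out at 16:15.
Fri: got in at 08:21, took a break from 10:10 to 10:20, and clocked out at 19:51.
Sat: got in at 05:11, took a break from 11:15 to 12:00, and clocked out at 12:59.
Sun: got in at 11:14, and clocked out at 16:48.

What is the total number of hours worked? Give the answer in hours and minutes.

49 h 52 min

Mon: 10:38–17:27 = 6 h 49 min; less 20 min break → 6 h 29 min
Tue: 06:36–15:58 = 9 h 22 min; less 45 min break → 8 h 37 min
Wed: 09:23–13:51 = 4 h 28 min
Thu: 09:54–16:15 = 6 h 21 min
Fri: 08:21–19:51 = 11 h 30 min; less 10 min break → 11 h 20 min
Sat: 05:11–12:59 = 7 h 48 min; less 45 min break → 7 h 3 min
Sun: 11:14–16:48 = 5 h 34 min
Total: 6 h 29 min + 8 h 37 min + 4 h 28 min + 6 h 21 min + 11 h 20 min + 7 h 3 min + 5 h 34 min = 49 h 52 min.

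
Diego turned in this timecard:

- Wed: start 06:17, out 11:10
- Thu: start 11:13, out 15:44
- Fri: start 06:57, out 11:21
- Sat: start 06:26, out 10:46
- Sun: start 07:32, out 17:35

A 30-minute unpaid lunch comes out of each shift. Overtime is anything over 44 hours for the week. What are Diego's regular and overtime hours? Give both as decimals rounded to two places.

Regular 25.68 hours, overtime 0.00 hours

Wed: 06:17–11:10 = 4 h 53 min; less 30 min break → 4 h 23 min
Thu: 11:13–15:44 = 4 h 31 min; less 30 min break → 4 h 1 min
Fri: 06:57–11:21 = 4 h 24 min; less 30 min break → 3 h 54 min
Sat: 06:26–10:46 = 4 h 20 min; less 30 min break → 3 h 50 min
Sun: 07:32–17:35 = 10 h 3 min; less 30 min break → 9 h 33 min
Total worked: 25 h 41 min = 25.68 h.
Threshold 44 h → overtime 0 h 0 min, regular 25 h 41 min.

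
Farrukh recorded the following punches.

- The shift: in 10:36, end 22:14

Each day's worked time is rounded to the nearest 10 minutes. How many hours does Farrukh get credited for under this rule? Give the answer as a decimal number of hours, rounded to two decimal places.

11.67 hours

The shift: 10:36–22:14 = 11 h 38 min → rounds to 11 h 40 min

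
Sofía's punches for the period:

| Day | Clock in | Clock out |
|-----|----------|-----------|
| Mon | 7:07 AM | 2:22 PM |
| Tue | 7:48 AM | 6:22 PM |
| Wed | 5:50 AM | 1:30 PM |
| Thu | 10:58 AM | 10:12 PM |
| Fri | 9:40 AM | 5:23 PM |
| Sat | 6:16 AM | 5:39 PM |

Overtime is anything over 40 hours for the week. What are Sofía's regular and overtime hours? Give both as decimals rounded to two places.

Regular 40.00 hours, overtime 15.82 hours

Mon: 7:07 AM–2:22 PM = 7 h 15 min
Tue: 7:48 AM–6:22 PM = 10 h 34 min
Wed: 5:50 AM–1:30 PM = 7 h 40 min
Thu: 10:58 AM–10:12 PM = 11 h 14 min
Fri: 9:40 AM–5:23 PM = 7 h 43 min
Sat: 6:16 AM–5:39 PM = 11 h 23 min
Total worked: 55 h 49 min = 55.82 h.
Threshold 40 h → overtime 15 h 49 min, regular 40 h 0 min.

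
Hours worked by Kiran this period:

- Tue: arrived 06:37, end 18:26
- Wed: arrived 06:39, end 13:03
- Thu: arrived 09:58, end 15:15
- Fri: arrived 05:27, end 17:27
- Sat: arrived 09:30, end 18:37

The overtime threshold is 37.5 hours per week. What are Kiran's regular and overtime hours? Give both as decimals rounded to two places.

Regular 37.50 hours, overtime 7.12 hours

Tue: 06:37–18:26 = 11 h 49 min
Wed: 06:39–13:03 = 6 h 24 min
Thu: 09:58–15:15 = 5 h 17 min
Fri: 05:27–17:27 = 12 h 0 min
Sat: 09:30–18:37 = 9 h 7 min
Total worked: 44 h 37 min = 44.62 h.
Threshold 37.5 h → overtime 7 h 7 min, regular 37 h 30 min.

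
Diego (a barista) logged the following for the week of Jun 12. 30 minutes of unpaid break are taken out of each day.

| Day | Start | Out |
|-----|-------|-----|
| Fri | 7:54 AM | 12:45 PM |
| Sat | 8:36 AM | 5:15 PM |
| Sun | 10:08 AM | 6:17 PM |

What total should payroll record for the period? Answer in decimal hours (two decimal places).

Fri: 7:54 AM–12:45 PM = 4 h 51 min; less 30 min break → 4 h 21 min
Sat: 8:36 AM–5:15 PM = 8 h 39 min; less 30 min break → 8 h 9 min
Sun: 10:08 AM–6:17 PM = 8 h 9 min; less 30 min break → 7 h 39 min
Total: 4 h 21 min + 8 h 9 min + 7 h 39 min = 20 h 9 min.

20.15 hours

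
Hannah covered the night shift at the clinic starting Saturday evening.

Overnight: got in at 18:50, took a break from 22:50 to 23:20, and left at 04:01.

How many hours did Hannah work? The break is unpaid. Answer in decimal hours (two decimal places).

Overnight: 18:50 → midnight = 5 h 10 min; midnight → 04:01 = 4 h 1 min; span 9 h 11 min; less 30 min break → 8 h 41 min

8.68 hours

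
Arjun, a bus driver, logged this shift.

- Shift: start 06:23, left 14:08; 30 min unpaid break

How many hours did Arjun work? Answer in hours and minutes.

7 h 15 min

Shift: 06:23–14:08 = 7 h 45 min; less 30 min break → 7 h 15 min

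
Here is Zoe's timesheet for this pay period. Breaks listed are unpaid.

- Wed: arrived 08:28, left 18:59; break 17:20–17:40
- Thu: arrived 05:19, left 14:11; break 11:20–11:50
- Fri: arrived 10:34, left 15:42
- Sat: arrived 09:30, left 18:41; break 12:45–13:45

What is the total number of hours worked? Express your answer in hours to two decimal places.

31.87 hours

Wed: 08:28–18:59 = 10 h 31 min; less 20 min break → 10 h 11 min
Thu: 05:19–14:11 = 8 h 52 min; less 30 min break → 8 h 22 min
Fri: 10:34–15:42 = 5 h 8 min
Sat: 09:30–18:41 = 9 h 11 min; less 60 min break → 8 h 11 min
Total: 10 h 11 min + 8 h 22 min + 5 h 8 min + 8 h 11 min = 31 h 52 min.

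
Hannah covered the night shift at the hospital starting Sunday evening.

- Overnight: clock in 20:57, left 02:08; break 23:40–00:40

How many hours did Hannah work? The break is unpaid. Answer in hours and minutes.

Overnight: 20:57 → midnight = 3 h 3 min; midnight → 02:08 = 2 h 8 min; span 5 h 11 min; less 60 min break → 4 h 11 min

4 h 11 min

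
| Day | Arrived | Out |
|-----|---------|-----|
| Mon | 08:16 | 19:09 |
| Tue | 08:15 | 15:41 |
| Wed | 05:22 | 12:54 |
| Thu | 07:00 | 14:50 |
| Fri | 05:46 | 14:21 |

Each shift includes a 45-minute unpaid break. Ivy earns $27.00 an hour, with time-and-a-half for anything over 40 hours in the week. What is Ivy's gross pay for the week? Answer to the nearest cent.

Mon: 08:16–19:09 = 10 h 53 min; less 45 min break → 10 h 8 min
Tue: 08:15–15:41 = 7 h 26 min; less 45 min break → 6 h 41 min
Wed: 05:22–12:54 = 7 h 32 min; less 45 min break → 6 h 47 min
Thu: 07:00–14:50 = 7 h 50 min; less 45 min break → 7 h 5 min
Fri: 05:46–14:21 = 8 h 35 min; less 45 min break → 7 h 50 min
Total worked: 38 h 31 min = 2311 min.
Regular 38 h 31 min = 2311 min at $27.00/h; overtime 0 h 0 min = 0 min at $40.50/h.
Pay = (2311 × $27.00 + 0 × $40.50) ÷ 60 = $1039.95.

$1039.95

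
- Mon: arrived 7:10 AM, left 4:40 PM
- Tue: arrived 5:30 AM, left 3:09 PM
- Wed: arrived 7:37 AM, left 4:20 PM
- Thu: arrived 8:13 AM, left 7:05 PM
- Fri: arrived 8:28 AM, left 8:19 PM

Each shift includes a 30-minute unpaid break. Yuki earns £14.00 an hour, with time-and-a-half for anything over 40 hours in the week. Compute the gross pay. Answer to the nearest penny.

£729.75

Mon: 7:10 AM–4:40 PM = 9 h 30 min; less 30 min break → 9 h 0 min
Tue: 5:30 AM–3:09 PM = 9 h 39 min; less 30 min break → 9 h 9 min
Wed: 7:37 AM–4:20 PM = 8 h 43 min; less 30 min break → 8 h 13 min
Thu: 8:13 AM–7:05 PM = 10 h 52 min; less 30 min break → 10 h 22 min
Fri: 8:28 AM–8:19 PM = 11 h 51 min; less 30 min break → 11 h 21 min
Total worked: 48 h 5 min = 2885 min.
Regular 40 h 0 min = 2400 min at £14.00/h; overtime 8 h 5 min = 485 min at £21.00/h.
Pay = (2400 × £14.00 + 485 × £21.00) ÷ 60 = £729.75.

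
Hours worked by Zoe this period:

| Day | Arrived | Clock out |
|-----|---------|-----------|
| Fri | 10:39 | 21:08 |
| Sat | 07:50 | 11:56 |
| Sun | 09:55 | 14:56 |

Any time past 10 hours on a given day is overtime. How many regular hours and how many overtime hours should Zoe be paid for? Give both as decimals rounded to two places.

Fri: 10:39–21:08 = 10 h 29 min
Sat: 07:50–11:56 = 4 h 6 min
Sun: 09:55–14:56 = 5 h 1 min
Fri reg 10 h 0 min / OT 0 h 29 min; Sat reg 4 h 6 min / OT 0 h 0 min; Sun reg 5 h 1 min / OT 0 h 0 min.
Totals: regular 19 h 7 min, overtime 0 h 29 min.

Regular 19.12 hours, overtime 0.48 hours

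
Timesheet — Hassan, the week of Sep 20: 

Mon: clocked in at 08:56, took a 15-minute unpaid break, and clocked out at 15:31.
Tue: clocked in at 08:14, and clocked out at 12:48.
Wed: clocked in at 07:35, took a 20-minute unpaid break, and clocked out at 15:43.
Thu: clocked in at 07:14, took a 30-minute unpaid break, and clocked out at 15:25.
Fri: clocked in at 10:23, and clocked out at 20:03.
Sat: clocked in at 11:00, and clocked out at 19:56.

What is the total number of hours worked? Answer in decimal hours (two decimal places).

Mon: 08:56–15:31 = 6 h 35 min; less 15 min break → 6 h 20 min
Tue: 08:14–12:48 = 4 h 34 min
Wed: 07:35–15:43 = 8 h 8 min; less 20 min break → 7 h 48 min
Thu: 07:14–15:25 = 8 h 11 min; less 30 min break → 7 h 41 min
Fri: 10:23–20:03 = 9 h 40 min
Sat: 11:00–19:56 = 8 h 56 min
Total: 6 h 20 min + 4 h 34 min + 7 h 48 min + 7 h 41 min + 9 h 40 min + 8 h 56 min = 44 h 59 min.

44.98 hours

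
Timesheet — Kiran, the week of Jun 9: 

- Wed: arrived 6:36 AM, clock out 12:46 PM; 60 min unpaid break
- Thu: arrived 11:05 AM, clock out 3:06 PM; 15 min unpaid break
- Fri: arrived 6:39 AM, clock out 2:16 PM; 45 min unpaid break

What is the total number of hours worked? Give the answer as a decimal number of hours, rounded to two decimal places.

Wed: 6:36 AM–12:46 PM = 6 h 10 min; less 60 min break → 5 h 10 min
Thu: 11:05 AM–3:06 PM = 4 h 1 min; less 15 min break → 3 h 46 min
Fri: 6:39 AM–2:16 PM = 7 h 37 min; less 45 min break → 6 h 52 min
Total: 5 h 10 min + 3 h 46 min + 6 h 52 min = 15 h 48 min.

15.80 hours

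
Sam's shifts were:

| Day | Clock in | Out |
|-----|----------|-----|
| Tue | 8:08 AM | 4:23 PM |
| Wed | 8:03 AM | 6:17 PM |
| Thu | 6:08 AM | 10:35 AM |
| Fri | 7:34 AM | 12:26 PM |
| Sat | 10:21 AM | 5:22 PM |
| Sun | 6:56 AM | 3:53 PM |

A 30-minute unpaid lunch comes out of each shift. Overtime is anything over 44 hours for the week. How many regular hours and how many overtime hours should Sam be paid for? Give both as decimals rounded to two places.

Tue: 8:08 AM–4:23 PM = 8 h 15 min; less 30 min break → 7 h 45 min
Wed: 8:03 AM–6:17 PM = 10 h 14 min; less 30 min break → 9 h 44 min
Thu: 6:08 AM–10:35 AM = 4 h 27 min; less 30 min break → 3 h 57 min
Fri: 7:34 AM–12:26 PM = 4 h 52 min; less 30 min break → 4 h 22 min
Sat: 10:21 AM–5:22 PM = 7 h 1 min; less 30 min break → 6 h 31 min
Sun: 6:56 AM–3:53 PM = 8 h 57 min; less 30 min break → 8 h 27 min
Total worked: 40 h 46 min = 40.77 h.
Threshold 44 h → overtime 0 h 0 min, regular 40 h 46 min.

Regular 40.77 hours, overtime 0.00 hours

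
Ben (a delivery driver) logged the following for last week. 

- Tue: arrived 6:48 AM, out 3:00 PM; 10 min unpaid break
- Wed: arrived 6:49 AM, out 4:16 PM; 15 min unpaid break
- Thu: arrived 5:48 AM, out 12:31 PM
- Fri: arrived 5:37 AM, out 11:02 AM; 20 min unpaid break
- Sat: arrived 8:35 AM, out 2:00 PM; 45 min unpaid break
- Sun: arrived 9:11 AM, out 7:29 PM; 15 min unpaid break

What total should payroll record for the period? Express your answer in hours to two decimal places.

43.75 hours

Tue: 6:48 AM–3:00 PM = 8 h 12 min; less 10 min break → 8 h 2 min
Wed: 6:49 AM–4:16 PM = 9 h 27 min; less 15 min break → 9 h 12 min
Thu: 5:48 AM–12:31 PM = 6 h 43 min
Fri: 5:37 AM–11:02 AM = 5 h 25 min; less 20 min break → 5 h 5 min
Sat: 8:35 AM–2:00 PM = 5 h 25 min; less 45 min break → 4 h 40 min
Sun: 9:11 AM–7:29 PM = 10 h 18 min; less 15 min break → 10 h 3 min
Total: 8 h 2 min + 9 h 12 min + 6 h 43 min + 5 h 5 min + 4 h 40 min + 10 h 3 min = 43 h 45 min.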